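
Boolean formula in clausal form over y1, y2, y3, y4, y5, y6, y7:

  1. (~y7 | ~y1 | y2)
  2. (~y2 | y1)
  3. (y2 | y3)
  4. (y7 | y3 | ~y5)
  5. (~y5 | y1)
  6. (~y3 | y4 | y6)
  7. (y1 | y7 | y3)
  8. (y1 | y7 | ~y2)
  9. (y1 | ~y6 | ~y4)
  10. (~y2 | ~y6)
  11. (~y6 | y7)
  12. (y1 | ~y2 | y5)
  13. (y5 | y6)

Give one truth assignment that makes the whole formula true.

Try y1 = True.
For the remaining variables, y2 = True, y3 = True, y4 = True, y5 = True, y6 = False, y7 = False works.
Every clause has at least one true literal under this assignment.

y1 = T  y2 = T  y3 = T  y4 = T  y5 = T  y6 = F  y7 = F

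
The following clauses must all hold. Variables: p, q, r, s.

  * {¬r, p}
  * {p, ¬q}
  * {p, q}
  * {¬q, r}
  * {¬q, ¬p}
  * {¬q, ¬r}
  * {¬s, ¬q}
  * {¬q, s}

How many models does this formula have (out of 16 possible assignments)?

Satisfying assignments:
  p=T q=F r=F s=F
  p=T q=F r=F s=T
  p=T q=F r=T s=F
  p=T q=F r=T s=T
Count: 4.

4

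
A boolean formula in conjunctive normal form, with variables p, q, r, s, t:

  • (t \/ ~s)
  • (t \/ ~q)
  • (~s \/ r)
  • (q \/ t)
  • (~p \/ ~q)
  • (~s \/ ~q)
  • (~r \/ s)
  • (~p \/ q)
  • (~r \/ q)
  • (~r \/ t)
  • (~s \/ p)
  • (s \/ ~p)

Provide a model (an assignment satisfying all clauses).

p = F, q = F, r = F, s = F, t = T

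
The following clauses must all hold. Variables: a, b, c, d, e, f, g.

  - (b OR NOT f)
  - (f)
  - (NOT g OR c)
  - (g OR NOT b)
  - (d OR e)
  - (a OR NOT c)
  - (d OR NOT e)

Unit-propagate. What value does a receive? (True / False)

Unit clause (f) sets f = True.
In (NOT f OR b), NOT f is now false; b must hold, so b = True.
In (NOT b OR g), NOT b is now false; g must hold, so g = True.
(NOT g OR c): since g = True, the clause reduces to (c). c = True.
(NOT c OR a): since c = True, the clause reduces to (a). a = True.

True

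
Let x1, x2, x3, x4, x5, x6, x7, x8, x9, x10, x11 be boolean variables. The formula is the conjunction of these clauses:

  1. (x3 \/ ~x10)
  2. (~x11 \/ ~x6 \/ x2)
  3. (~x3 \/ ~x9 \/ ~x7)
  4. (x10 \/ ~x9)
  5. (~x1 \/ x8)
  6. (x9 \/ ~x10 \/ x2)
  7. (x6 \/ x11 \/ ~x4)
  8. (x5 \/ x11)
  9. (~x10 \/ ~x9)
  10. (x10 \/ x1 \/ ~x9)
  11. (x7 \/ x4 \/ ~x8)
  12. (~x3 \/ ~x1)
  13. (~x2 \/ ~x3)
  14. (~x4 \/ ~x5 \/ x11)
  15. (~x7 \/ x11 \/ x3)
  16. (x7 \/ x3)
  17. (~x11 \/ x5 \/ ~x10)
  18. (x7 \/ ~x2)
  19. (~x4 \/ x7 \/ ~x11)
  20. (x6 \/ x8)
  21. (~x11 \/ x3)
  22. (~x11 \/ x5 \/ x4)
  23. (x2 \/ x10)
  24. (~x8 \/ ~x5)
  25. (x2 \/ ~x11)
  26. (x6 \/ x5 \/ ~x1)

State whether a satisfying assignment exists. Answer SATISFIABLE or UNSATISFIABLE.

UNSATISFIABLE

x11 = True:
  propagation gives x3=True, x1=False, x2=False; an empty clause results — contradiction.
x11 = False:
  x10 = True:
    propagation gives x3=True, x9=False, x2=True; an empty clause results — contradiction.
  x10 = False:
    propagation gives x9=False, x2=True, x3=False, x7=False; an empty clause results — contradiction.
Every branch closes, so no satisfying assignment exists.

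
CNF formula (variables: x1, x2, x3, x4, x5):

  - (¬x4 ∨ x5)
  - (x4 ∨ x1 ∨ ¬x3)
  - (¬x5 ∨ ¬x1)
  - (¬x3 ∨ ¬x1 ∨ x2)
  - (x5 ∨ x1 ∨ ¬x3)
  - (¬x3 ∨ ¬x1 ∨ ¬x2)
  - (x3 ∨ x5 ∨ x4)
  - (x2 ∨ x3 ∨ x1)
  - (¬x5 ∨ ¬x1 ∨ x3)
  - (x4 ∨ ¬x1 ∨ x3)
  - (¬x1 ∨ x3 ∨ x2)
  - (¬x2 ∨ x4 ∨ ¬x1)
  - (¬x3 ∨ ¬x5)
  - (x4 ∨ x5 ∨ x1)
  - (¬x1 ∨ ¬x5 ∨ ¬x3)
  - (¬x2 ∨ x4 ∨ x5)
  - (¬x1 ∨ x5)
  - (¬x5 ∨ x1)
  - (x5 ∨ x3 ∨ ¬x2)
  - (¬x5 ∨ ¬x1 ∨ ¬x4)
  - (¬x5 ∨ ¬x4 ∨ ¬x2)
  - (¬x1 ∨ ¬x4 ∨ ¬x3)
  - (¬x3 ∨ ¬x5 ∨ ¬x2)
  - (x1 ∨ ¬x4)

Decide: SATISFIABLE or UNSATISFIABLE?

UNSATISFIABLE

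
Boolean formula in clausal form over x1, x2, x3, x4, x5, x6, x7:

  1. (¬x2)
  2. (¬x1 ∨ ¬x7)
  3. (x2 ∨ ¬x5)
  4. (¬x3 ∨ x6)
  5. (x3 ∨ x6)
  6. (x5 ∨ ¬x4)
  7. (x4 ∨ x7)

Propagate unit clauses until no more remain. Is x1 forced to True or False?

False

Unit clause (¬x2) sets x2 = False.
From (x2 ∨ ¬x5) and x2 = False: x5 = False.
(¬x4 ∨ x5) with x5 = False leaves only ¬x4, so x4 = False.
In (x7 ∨ x4), x4 is now false; x7 must hold, so x7 = True.
(¬x1 ∨ ¬x7): since x7 = True, the clause reduces to (¬x1). x1 = False.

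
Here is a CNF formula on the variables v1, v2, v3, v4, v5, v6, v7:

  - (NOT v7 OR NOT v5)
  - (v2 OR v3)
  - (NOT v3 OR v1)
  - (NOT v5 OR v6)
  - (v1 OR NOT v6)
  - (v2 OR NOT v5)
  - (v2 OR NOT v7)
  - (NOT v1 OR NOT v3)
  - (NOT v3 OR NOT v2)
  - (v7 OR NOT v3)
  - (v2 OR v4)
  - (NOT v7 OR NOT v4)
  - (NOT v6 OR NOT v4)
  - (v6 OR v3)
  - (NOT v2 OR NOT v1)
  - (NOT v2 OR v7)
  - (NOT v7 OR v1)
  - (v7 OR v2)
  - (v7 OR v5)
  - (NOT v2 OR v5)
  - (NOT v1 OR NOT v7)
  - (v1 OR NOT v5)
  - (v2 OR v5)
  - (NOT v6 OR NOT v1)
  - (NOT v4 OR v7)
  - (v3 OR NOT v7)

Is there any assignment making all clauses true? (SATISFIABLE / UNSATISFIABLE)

UNSATISFIABLE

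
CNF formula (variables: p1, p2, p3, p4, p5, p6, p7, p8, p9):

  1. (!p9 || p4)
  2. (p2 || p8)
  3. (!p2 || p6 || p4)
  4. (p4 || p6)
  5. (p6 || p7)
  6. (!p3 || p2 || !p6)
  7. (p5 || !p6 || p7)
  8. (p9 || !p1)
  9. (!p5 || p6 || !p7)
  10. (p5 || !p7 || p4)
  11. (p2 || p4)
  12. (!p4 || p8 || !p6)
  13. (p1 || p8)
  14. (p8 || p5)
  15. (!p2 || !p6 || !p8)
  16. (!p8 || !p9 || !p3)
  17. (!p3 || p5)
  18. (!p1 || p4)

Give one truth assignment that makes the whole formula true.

p1=T  p2=F  p3=F  p4=T  p5=F  p6=F  p7=T  p8=T  p9=T

Pure literal: p3 appears only negated; assign p3 = False.
Set p1 = True and propagate.
  then p9 is forced to True.
  then p4 is forced to True.
Branch on p2: take p2 = False.
  then p8 is forced to True.
The remaining clauses are satisfied by p5 = False, p6 = False, p7 = True.
Check each clause:
  1. (!p9 || p4) — p4 is true.
  2. (p8 || p2) — p8 is true.
  3. (!p2 || p4 || p6) — p4 is true.
  4. (p6 || p4) — p4 is true.
  5. (p6 || p7) — p7 is true.
  6. (p2 || !p3 || !p6) — !p6 is true.
  7. (p7 || !p6 || p5) — !p6 is true.
  8. (p9 || !p1) — p9 is true.
  9. (!p7 || p6 || !p5) — !p5 is true.
  10. (p5 || p4 || !p7) — p4 is true.
  11. (p4 || p2) — p4 is true.
  12. (!p6 || p8 || !p4) — p8 is true.
  13. (p8 || p1) — p8 is true.
  14. (p8 || p5) — p8 is true.
  15. (!p8 || !p2 || !p6) — !p6 is true.
  16. (!p8 || !p9 || !p3) — !p3 is true.
  17. (p5 || !p3) — !p3 is true.
  18. (p4 || !p1) — p4 is true.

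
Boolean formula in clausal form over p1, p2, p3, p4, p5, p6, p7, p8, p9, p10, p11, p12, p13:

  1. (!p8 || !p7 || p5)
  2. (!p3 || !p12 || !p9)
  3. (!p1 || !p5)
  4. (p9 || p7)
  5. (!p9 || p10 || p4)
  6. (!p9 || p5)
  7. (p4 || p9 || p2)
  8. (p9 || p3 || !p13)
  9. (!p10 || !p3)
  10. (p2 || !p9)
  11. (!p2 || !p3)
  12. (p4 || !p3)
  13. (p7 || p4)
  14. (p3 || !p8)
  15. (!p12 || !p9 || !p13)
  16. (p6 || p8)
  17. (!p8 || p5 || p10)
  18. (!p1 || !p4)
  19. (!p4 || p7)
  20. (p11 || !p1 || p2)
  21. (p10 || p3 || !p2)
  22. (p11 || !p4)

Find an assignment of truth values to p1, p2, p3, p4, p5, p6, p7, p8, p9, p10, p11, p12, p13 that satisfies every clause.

p1=F, p2=T, p3=F, p4=T, p5=F, p6=T, p7=T, p8=F, p9=F, p10=T, p11=T, p12=T, p13=F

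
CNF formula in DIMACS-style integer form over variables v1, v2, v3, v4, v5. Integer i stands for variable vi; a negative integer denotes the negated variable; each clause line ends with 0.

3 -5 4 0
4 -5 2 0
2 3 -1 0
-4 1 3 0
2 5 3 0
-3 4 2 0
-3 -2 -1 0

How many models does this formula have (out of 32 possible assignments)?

Case analysis on v3 and v2:
  v3=1, v2=1: remaining (v1,v4,v5) ∈ {(0,0,0); (0,0,1); (0,1,0); (0,1,1)} — 4.
  v3=1, v2=0: remaining (v1,v4,v5) ∈ {(0,1,0); (0,1,1); (1,1,0); (1,1,1)} — 4.
  v3=0, v2=1: remaining (v1,v4,v5) ∈ {(0,0,0); (1,0,0); (1,1,0); (1,1,1)} — 4.
  v3=0, v2=0: a clause becomes empty — 0.
Total: 4 + 4 + 4 + 0 = 12.

12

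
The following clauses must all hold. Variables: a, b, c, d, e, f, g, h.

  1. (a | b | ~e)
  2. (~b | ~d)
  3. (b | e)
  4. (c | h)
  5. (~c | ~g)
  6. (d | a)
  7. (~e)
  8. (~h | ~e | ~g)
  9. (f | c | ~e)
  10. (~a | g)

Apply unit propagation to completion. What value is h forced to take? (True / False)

True

(~e) stands alone — e = False.
(e | b): since e = False, the clause reduces to (b). b = True.
(~d | ~b): since b = True, the clause reduces to (~d). d = False.
From (d | a) and d = False: a = True.
(g | ~a): since a = True, the clause reduces to (g). g = True.
(~g | ~c): since g = True, the clause reduces to (~c). c = False.
(h | c) with c = False leaves only h, so h = True.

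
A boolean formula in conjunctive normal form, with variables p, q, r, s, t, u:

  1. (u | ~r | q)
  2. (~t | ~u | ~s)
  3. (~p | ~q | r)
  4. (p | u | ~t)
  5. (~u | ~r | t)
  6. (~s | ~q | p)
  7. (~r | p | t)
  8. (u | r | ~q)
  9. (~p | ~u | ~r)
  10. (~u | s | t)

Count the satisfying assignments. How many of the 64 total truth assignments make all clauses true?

17

Split on u, then r.
  u=1, r=1: remaining (p,q,s,t) ∈ {(0,0,0,1); (0,1,0,1)} — 2.
  u=1, r=0: 5 of the 16 assignments to (p,q,s,t) work.
  u=0, r=1: remaining (p,q,s,t) ∈ {(1,1,0,0); (1,1,0,1); (1,1,1,0); (1,1,1,1)} — 4.
  u=0, r=0: s free; 3 ways for (p,q,t) × 2^1 = 6.
Total: 2 + 5 + 4 + 6 = 17.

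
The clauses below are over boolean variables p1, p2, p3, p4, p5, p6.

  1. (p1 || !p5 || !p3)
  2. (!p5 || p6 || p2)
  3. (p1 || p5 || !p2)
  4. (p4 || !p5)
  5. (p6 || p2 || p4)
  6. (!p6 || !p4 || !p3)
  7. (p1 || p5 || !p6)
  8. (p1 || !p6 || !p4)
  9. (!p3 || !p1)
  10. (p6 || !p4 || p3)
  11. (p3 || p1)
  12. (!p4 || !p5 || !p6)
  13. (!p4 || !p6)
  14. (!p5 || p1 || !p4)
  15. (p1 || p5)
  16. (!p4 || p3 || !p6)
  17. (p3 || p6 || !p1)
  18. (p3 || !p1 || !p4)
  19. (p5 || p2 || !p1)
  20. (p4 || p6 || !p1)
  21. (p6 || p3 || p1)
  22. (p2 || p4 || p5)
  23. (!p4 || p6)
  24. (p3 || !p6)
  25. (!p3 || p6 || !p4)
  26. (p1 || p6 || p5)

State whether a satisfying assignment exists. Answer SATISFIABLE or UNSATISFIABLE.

p6 = True:
  propagation gives p4=False, p5=False, p1=True, p3=False; an empty clause results — contradiction.
p6 = False:
  propagation gives p4=False, p5=False, p2=True, p1=True; an empty clause results — contradiction.
Every branch closes, so no satisfying assignment exists.

UNSATISFIABLE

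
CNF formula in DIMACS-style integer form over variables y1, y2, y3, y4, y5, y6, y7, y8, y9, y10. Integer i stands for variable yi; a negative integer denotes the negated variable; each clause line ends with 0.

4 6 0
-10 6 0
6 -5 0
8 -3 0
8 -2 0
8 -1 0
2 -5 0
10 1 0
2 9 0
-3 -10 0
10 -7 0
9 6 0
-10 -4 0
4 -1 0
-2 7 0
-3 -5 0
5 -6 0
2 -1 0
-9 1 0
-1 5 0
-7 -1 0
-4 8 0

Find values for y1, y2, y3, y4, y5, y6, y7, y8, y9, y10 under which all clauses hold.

y3 occurs only negated in the remaining clauses — set y3 = False.
y8 occurs only positively in the remaining clauses — set y8 = True.
Try y1 = False.
  then y10 is forced to True.
  then y6 is forced to True.
  then y4 is forced to False.
  then y5 is forced to True.
  then y2 is forced to True.
  then y7 is forced to True.
  then y9 is forced to False.

y1=F  y2=T  y3=F  y4=F  y5=T  y6=T  y7=T  y8=T  y9=F  y10=T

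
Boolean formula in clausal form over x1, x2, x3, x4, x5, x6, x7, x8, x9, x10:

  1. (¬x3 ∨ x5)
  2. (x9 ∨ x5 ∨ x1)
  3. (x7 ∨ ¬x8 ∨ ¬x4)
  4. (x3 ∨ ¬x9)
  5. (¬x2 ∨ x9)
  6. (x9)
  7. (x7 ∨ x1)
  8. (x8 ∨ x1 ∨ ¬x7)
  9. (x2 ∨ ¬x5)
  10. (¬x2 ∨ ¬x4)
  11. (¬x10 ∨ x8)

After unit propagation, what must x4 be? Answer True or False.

(x9) is a unit clause: x9 = True.
From (x3 ∨ ¬x9) and x9 = True: x3 = True.
From (¬x3 ∨ x5) and x3 = True: x5 = True.
(¬x5 ∨ x2) with x5 = True leaves only x2, so x2 = True.
(¬x2 ∨ ¬x4): since x2 = True, the clause reduces to (¬x4). x4 = False.

False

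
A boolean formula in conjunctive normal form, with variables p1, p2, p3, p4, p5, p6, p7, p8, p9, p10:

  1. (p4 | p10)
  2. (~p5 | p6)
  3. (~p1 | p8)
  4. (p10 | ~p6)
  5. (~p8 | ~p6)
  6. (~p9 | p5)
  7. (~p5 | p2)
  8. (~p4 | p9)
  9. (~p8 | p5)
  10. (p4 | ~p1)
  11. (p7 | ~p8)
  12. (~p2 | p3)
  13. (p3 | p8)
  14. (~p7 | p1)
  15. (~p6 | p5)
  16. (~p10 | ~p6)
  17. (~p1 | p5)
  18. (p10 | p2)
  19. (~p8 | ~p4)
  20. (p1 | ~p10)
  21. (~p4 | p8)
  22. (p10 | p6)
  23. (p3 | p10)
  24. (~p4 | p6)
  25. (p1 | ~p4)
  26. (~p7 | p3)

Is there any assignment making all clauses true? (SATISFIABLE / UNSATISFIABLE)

p4 = True:
  propagation gives p9=True, p5=True, p6=True, p10=True; an empty clause results — contradiction.
p4 = False:
  propagation gives p10=True, p1=False; an empty clause results — contradiction.
Every branch closes, so no satisfying assignment exists.

UNSATISFIABLE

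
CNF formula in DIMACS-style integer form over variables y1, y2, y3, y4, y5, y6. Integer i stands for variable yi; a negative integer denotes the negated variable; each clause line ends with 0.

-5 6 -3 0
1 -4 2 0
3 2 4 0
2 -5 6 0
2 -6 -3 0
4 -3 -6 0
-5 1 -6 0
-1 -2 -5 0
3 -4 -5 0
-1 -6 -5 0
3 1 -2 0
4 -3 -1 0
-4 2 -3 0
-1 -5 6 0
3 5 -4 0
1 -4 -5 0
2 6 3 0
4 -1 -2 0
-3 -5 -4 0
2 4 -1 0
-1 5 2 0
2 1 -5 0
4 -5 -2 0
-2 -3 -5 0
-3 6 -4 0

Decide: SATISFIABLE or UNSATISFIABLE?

SATISFIABLE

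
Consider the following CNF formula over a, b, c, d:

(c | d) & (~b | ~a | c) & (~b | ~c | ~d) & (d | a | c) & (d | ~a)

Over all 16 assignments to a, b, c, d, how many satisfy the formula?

7

The models are:
  a=F b=F c=F d=T
  a=F b=F c=T d=F
  a=F b=F c=T d=T
  a=F b=T c=F d=T
  a=F b=T c=T d=F
  a=T b=F c=F d=T
  a=T b=F c=T d=T
Count: 7.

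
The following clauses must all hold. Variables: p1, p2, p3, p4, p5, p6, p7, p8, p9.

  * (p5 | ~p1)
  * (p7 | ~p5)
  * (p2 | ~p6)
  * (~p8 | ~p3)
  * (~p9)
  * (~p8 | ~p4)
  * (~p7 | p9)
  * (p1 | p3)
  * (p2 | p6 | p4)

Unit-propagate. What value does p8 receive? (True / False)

False

Unit clause (~p9) sets p9 = False.
In (p9 | ~p7), p9 is now false; ~p7 must hold, so p7 = False.
In (~p5 | p7), p7 is now false; ~p5 must hold, so p5 = False.
(p5 | ~p1) with p5 = False leaves only ~p1, so p1 = False.
(p3 | p1) with p1 = False leaves only p3, so p3 = True.
(~p8 | ~p3): since p3 = True, the clause reduces to (~p8). p8 = False.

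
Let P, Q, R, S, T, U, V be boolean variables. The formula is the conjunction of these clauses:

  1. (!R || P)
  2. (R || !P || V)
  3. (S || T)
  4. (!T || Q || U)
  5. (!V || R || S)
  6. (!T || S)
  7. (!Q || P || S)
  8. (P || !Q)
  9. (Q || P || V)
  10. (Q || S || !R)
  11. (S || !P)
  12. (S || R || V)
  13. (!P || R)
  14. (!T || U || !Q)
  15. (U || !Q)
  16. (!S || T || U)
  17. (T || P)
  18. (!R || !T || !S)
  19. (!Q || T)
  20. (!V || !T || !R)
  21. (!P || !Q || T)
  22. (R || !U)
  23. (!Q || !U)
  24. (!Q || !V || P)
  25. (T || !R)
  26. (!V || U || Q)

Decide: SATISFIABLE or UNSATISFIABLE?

UNSATISFIABLE

Q = True:
  propagation gives P=True, S=True, R=True, U=True; an empty clause results — contradiction.
Q = False:
  R = True:
    propagation gives P=True, S=True, T=False; an empty clause results — contradiction.
  R = False:
    propagation gives P=False, V=True, S=True, T=True; an empty clause results — contradiction.
Every branch closes, so no satisfying assignment exists.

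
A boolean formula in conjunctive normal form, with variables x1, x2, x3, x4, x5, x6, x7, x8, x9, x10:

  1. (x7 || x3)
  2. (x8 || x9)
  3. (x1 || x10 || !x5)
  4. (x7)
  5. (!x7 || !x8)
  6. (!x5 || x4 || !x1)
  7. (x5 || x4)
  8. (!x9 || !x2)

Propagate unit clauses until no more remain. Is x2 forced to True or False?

(x7) stands alone — x7 = True.
In (!x8 || !x7), !x7 is now false; !x8 must hold, so x8 = False.
(x9 || x8): since x8 = False, the clause reduces to (x9). x9 = True.
(!x9 || !x2) with x9 = True leaves only !x2, so x2 = False.

False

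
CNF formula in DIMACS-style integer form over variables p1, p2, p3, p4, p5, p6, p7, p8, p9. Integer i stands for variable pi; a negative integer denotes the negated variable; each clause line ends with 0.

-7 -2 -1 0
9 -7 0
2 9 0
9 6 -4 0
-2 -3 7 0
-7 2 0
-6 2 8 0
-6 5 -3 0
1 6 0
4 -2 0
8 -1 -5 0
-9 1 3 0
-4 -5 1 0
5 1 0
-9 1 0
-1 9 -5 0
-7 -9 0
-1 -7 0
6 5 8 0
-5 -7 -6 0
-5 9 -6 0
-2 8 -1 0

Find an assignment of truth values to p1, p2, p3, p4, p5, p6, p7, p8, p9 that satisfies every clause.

p1=True, p2=False, p3=True, p4=False, p5=True, p6=False, p7=False, p8=True, p9=True

p8 occurs only positively in the remaining clauses — set p8 = True.
Branch on p1: take p1 = True.
  then p7 is forced to False.
Branch on p2: take p2 = False.
  then p9 is forced to True.
The remaining clauses are satisfied by p3 = True, p4 = False, p5 = True, p6 = False.
Every clause has at least one true literal under this assignment.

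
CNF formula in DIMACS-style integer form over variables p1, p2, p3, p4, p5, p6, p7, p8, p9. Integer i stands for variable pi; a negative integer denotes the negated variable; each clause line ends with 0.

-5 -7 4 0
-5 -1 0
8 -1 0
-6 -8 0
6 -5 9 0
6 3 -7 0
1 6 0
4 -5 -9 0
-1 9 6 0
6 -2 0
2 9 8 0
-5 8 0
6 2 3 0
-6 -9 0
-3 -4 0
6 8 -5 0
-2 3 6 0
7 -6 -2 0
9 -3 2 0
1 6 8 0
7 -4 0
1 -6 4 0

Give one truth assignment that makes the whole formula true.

Pure literal: p5 appears only negated; assign p5 = False.
Branch on p1: take p1 = False.
  then p6 is forced to True.
  then p8 is forced to False.
  then p9 is forced to False.
  then p2 is forced to True.
  then p7 is forced to True.
  then p4 is forced to True.
  then p3 is forced to False.
Check each clause:
  1. (¬p5 ∨ ¬p7 ∨ p4) — ¬p5 is true.
  2. (¬p5 ∨ ¬p1) — ¬p5 is true.
  3. (¬p1 ∨ p8) — ¬p1 is true.
  4. (¬p6 ∨ ¬p8) — ¬p8 is true.
  5. (¬p5 ∨ p9 ∨ p6) — ¬p5 is true.
  6. (¬p7 ∨ p6 ∨ p3) — p6 is true.
  7. (p1 ∨ p6) — p6 is true.
  8. (p4 ∨ ¬p5 ∨ ¬p9) — ¬p5 is true.
  9. (p6 ∨ p9 ∨ ¬p1) — p6 is true.
  10. (¬p2 ∨ p6) — p6 is true.
  11. (p9 ∨ p8 ∨ p2) — p2 is true.
  12. (¬p5 ∨ p8) — ¬p5 is true.
  13. (p2 ∨ p3 ∨ p6) — p2 is true.
  14. (¬p9 ∨ ¬p6) — ¬p9 is true.
  15. (¬p3 ∨ ¬p4) — ¬p3 is true.
  16. (p6 ∨ p8 ∨ ¬p5) — ¬p5 is true.
  17. (¬p2 ∨ p6 ∨ p3) — p6 is true.
  18. (¬p6 ∨ ¬p2 ∨ p7) — p7 is true.
  19. (p9 ∨ p2 ∨ ¬p3) — p2 is true.
  20. (p8 ∨ p6 ∨ p1) — p6 is true.
  21. (¬p4 ∨ p7) — p7 is true.
  22. (¬p6 ∨ p4 ∨ p1) — p4 is true.

p1 = 0, p2 = 1, p3 = 0, p4 = 1, p5 = 0, p6 = 1, p7 = 1, p8 = 0, p9 = 0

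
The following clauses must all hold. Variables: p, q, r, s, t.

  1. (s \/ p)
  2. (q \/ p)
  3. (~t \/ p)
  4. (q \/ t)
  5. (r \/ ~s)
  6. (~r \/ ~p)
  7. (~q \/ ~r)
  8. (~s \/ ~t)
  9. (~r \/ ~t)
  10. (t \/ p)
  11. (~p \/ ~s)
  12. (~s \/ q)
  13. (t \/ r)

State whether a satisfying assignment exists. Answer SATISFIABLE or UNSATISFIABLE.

Branch on p: take p = True.
  then r is forced to False.
  then s is forced to False.
  then t is forced to True.
q is now unconstrained; take q = False.
Every clause has at least one true literal under this assignment.
So p = 1  q = 0  r = 0  s = 0  t = 1 is a satisfying assignment.

SATISFIABLE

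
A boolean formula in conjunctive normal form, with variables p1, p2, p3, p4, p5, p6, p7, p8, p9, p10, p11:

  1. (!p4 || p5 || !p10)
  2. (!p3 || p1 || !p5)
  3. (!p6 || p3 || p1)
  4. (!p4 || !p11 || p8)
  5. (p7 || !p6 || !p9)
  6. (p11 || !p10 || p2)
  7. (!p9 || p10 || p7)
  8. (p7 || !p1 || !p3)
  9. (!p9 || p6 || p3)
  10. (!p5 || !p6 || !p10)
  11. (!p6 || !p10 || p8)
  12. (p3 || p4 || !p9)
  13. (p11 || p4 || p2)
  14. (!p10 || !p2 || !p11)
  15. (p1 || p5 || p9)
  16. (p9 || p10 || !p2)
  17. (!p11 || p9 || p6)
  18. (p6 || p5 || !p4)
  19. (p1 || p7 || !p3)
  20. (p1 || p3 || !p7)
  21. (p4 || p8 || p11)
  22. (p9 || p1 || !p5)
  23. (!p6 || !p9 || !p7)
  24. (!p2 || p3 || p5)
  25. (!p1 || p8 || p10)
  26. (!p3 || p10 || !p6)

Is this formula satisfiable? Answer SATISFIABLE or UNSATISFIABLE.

Pure literal: p8 appears only positively; assign p8 = True.
Set p1 = True and propagate.
Try p2 = True.
Try p3 = True.
  then p7 is forced to True.
For the remaining variables, p4 = False, p5 = False, p6 = False, p9 = False, p10 = True, p11 = False works.
So p1=True, p2=True, p3=True, p4=False, p5=False, p6=False, p7=True, p8=True, p9=False, p10=True, p11=False is a satisfying assignment.

SATISFIABLE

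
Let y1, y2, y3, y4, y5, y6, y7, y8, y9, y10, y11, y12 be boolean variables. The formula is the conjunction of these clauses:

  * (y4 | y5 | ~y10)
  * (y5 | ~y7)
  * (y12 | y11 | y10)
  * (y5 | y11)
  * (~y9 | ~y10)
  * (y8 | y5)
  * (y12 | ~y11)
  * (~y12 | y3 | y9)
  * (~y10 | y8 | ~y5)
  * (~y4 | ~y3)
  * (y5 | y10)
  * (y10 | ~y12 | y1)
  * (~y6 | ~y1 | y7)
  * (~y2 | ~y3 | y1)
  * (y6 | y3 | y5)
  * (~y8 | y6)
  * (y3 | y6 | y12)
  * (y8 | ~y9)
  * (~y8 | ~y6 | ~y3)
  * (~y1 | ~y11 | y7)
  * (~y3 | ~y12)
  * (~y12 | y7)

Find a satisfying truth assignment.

y1=False  y2=False  y3=False  y4=True  y5=True  y6=True  y7=False  y8=True  y9=False  y10=True  y11=False  y12=False

Check each clause:
  1. (~y10 | y5 | y4) — y4 is true.
  2. (y5 | ~y7) — ~y7 is true.
  3. (y12 | y11 | y10) — y10 is true.
  4. (y11 | y5) — y5 is true.
  5. (~y10 | ~y9) — ~y9 is true.
  6. (y8 | y5) — y8 is true.
  7. (~y11 | y12) — ~y11 is true.
  8. (y3 | y9 | ~y12) — ~y12 is true.
  9. (y8 | ~y5 | ~y10) — y8 is true.
  10. (~y3 | ~y4) — ~y3 is true.
  11. (y10 | y5) — y10 is true.
  12. (y1 | y10 | ~y12) — y10 is true.
  13. (y7 | ~y1 | ~y6) — ~y1 is true.
  14. (~y3 | y1 | ~y2) — ~y3 is true.
  15. (y3 | y6 | y5) — y5 is true.
  16. (y6 | ~y8) — y6 is true.
  17. (y12 | y3 | y6) — y6 is true.
  18. (~y9 | y8) — y8 is true.
  19. (~y6 | ~y8 | ~y3) — ~y3 is true.
  20. (y7 | ~y1 | ~y11) — ~y11 is true.
  21. (~y3 | ~y12) — ~y12 is true.
  22. (~y12 | y7) — ~y12 is true.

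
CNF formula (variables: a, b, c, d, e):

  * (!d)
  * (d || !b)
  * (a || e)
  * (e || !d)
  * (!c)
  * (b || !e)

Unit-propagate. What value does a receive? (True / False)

True

(!d) stands alone — d = False.
In (!b || d), d is now false; !b must hold, so b = False.
Unit clause (!c) sets c = False.
(!e || b): since b = False, the clause reduces to (!e). e = False.
In (e || a), e is now false; a must hold, so a = True.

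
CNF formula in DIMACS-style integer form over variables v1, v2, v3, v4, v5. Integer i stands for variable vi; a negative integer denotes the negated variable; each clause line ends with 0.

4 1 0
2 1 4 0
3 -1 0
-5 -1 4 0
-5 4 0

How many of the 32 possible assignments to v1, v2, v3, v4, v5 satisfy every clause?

Case analysis on v1 and v4:
  v1=1, v4=1: remaining (v2,v3,v5) ∈ {(0,1,0); (0,1,1); (1,1,0); (1,1,1)} — 4.
  v1=1, v4=0: remaining (v2,v3,v5) ∈ {(0,1,0); (1,1,0)} — 2.
  v1=0, v4=1: v2, v3, v5 free → 2^3 = 8.
  v1=0, v4=0: a clause becomes empty — 0.
Total: 4 + 2 + 8 + 0 = 14.

14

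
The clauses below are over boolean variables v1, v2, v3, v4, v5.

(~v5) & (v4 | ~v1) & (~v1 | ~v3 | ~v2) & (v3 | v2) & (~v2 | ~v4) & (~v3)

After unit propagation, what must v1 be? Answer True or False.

False

Unit clause (~v5) sets v5 = False.
(~v3) stands alone — v3 = False.
(v3 | v2): since v3 = False, the clause reduces to (v2). v2 = True.
(~v2 | ~v4): since v2 = True, the clause reduces to (~v4). v4 = False.
(~v1 | v4) with v4 = False leaves only ~v1, so v1 = False.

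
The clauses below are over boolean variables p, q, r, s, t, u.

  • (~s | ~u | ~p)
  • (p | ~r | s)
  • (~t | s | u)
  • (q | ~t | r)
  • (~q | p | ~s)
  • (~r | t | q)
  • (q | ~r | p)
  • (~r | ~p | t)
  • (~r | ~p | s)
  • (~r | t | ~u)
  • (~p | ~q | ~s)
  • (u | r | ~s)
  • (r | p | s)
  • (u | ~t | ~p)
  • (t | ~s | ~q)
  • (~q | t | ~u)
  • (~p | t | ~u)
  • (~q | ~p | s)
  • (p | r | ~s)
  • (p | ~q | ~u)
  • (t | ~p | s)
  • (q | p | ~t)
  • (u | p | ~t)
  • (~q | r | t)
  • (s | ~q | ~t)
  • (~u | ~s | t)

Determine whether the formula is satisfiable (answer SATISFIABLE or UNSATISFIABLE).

p = True:
  t = True:
    propagation gives u=True, s=False, r=False, q=True; an empty clause results — contradiction.
  t = False:
    propagation gives r=False, u=False, s=False; an empty clause results — contradiction.
p = False:
  t = True:
    propagation gives q=True, s=False; an empty clause results — contradiction.
  t = False:
    r = True:
      propagation gives s=True, q=False; contradiction.
    r = False:
      propagation gives s=True; contradiction.
Every branch closes, so no satisfying assignment exists.

UNSATISFIABLE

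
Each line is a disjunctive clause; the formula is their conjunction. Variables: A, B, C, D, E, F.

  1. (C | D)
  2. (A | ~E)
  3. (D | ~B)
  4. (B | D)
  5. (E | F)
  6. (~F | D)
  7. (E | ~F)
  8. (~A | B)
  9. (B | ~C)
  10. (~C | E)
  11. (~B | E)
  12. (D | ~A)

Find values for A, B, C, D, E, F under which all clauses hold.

D occurs only positively in the remaining clauses — set D = True.
Set A = True and propagate.
  then B is forced to True.
  then E is forced to True.
C, F are now unconstrained; take C = True, F = False.

A = True, B = True, C = True, D = True, E = True, F = False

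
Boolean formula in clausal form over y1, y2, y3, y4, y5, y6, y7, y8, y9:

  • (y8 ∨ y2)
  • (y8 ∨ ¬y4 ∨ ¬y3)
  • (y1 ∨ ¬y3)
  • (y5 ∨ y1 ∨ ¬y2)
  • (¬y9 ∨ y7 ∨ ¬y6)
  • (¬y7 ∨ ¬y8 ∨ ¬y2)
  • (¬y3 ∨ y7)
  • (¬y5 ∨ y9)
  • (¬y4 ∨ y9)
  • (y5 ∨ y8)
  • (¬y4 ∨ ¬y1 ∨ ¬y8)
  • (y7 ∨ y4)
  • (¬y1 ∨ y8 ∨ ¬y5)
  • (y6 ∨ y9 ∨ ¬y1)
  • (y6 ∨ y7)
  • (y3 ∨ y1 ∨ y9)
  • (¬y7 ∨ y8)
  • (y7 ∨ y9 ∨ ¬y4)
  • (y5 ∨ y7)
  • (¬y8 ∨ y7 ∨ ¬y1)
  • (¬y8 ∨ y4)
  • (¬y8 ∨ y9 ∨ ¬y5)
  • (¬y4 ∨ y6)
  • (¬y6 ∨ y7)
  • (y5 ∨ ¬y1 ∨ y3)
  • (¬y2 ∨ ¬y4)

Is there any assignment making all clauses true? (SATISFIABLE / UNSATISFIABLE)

SATISFIABLE

Branch on y1: take y1 = False.
  then y3 is forced to False.
  then y9 is forced to True.
Try y2 = False.
  then y8 is forced to True.
  then y4 is forced to True.
  then y6 is forced to True.
  then y7 is forced to True.
y5 is now unconstrained; take y5 = True.
Every clause has at least one true literal under this assignment.
So y1=F, y2=F, y3=F, y4=T, y5=T, y6=T, y7=T, y8=T, y9=T is a satisfying assignment.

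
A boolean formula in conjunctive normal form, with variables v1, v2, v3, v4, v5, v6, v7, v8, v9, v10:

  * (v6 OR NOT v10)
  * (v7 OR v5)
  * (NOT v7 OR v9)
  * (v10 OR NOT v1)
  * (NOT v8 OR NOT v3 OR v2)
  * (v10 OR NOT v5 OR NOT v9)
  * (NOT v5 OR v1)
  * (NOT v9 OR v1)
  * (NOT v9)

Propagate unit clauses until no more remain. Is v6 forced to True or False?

Unit clause (NOT v9) sets v9 = False.
From (v9 OR NOT v7) and v9 = False: v7 = False.
From (v7 OR v5) and v7 = False: v5 = True.
From (NOT v5 OR v1) and v5 = True: v1 = True.
(v10 OR NOT v1): since v1 = True, the clause reduces to (v10). v10 = True.
(v6 OR NOT v10) with v10 = True leaves only v6, so v6 = True.

True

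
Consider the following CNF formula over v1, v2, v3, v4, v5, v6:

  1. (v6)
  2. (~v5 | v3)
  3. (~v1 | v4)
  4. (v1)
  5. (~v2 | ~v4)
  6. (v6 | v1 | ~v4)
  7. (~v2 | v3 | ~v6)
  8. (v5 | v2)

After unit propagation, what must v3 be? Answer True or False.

True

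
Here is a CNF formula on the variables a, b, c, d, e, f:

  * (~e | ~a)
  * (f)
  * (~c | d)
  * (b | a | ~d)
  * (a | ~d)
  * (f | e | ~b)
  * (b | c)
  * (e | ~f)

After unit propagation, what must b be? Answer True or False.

True

(f) stands alone — f = True.
(e | ~f) with f = True leaves only e, so e = True.
(~a | ~e) with e = True leaves only ~a, so a = False.
(~d | a): since a = False, the clause reduces to (~d). d = False.
(~c | d): since d = False, the clause reduces to (~c). c = False.
From (b | c) and c = False: b = True.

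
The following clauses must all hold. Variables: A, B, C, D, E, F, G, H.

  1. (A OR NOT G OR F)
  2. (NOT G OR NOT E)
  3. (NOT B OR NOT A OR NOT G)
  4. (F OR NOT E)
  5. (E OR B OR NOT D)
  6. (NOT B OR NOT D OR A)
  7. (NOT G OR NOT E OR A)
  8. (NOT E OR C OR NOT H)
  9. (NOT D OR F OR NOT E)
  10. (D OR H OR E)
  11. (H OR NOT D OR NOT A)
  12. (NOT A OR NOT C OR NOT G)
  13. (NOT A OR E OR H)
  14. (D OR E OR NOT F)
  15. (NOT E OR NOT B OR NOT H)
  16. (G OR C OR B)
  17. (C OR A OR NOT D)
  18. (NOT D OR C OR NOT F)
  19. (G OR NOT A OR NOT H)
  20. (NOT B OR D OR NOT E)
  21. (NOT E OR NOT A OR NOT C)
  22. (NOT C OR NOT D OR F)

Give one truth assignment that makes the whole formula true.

Try A = False.
Branch on B: take B = False.
For the remaining variables, C = True, D = False, E = True, F = True, G = False, H = False works.
Every clause has at least one true literal under this assignment.
Check each clause:
  1. (A OR NOT G OR F) — NOT G is true.
  2. (NOT G OR NOT E) — NOT G is true.
  3. (NOT A OR NOT B OR NOT G) — NOT G is true.
  4. (NOT E OR F) — F is true.
  5. (NOT D OR E OR B) — NOT D is true.
  6. (NOT B OR NOT D OR A) — NOT D is true.
  7. (NOT G OR A OR NOT E) — NOT G is true.
  8. (C OR NOT E OR NOT H) — NOT H is true.
  9. (NOT D OR F OR NOT E) — NOT D is true.
  10. (E OR D OR H) — E is true.
  11. (NOT D OR H OR NOT A) — NOT D is true.
  12. (NOT C OR NOT A OR NOT G) — NOT G is true.
  13. (NOT A OR E OR H) — E is true.
  14. (E OR NOT F OR D) — E is true.
  15. (NOT E OR NOT H OR NOT B) — NOT H is true.
  16. (G OR C OR B) — C is true.
  17. (NOT D OR A OR C) — C is true.
  18. (NOT F OR C OR NOT D) — C is true.
  19. (NOT H OR NOT A OR G) — NOT H is true.
  20. (NOT B OR NOT E OR D) — NOT B is true.
  21. (NOT E OR NOT C OR NOT A) — NOT A is true.
  22. (NOT C OR F OR NOT D) — NOT D is true.

A=0  B=0  C=1  D=0  E=1  F=1  G=0  H=0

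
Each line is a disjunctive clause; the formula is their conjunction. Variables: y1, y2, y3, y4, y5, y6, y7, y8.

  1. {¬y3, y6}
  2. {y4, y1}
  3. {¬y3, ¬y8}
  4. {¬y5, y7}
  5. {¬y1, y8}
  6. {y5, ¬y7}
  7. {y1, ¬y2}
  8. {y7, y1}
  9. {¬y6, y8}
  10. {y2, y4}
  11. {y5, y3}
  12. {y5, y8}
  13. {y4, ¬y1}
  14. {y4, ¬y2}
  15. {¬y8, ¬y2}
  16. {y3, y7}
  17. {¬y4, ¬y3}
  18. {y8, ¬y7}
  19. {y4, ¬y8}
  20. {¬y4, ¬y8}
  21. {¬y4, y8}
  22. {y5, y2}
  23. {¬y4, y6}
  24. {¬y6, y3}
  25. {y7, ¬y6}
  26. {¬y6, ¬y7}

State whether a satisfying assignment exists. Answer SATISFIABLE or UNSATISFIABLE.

y4 = True:
  propagation gives y3=False, y5=True, y7=True, y8=True; an empty clause results — contradiction.
y4 = False:
  propagation gives y1=True; an empty clause results — contradiction.
Every branch closes, so no satisfying assignment exists.

UNSATISFIABLE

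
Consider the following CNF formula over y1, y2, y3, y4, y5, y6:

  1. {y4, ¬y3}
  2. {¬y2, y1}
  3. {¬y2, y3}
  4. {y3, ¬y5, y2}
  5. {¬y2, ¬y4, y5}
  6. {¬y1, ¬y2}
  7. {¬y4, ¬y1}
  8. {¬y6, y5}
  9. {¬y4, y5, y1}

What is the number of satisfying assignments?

4

The models are:
  y1=F y2=F y3=F y4=F y5=F y6=F
  y1=F y2=F y3=T y4=T y5=T y6=F
  y1=F y2=F y3=T y4=T y5=T y6=T
  y1=T y2=F y3=F y4=F y5=F y6=F
That's 4 in total.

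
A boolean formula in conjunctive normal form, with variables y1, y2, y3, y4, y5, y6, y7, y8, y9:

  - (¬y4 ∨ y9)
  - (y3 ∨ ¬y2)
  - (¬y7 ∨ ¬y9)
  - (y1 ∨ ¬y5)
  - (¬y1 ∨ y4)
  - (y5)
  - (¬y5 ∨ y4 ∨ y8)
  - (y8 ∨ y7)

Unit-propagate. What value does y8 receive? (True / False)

True

(y5) is a unit clause: y5 = True.
(y1 ∨ ¬y5) with y5 = True leaves only y1, so y1 = True.
(¬y1 ∨ y4): since y1 = True, the clause reduces to (y4). y4 = True.
(¬y4 ∨ y9) with y4 = True leaves only y9, so y9 = True.
From (¬y9 ∨ ¬y7) and y9 = True: y7 = False.
In (y7 ∨ y8), y7 is now false; y8 must hold, so y8 = True.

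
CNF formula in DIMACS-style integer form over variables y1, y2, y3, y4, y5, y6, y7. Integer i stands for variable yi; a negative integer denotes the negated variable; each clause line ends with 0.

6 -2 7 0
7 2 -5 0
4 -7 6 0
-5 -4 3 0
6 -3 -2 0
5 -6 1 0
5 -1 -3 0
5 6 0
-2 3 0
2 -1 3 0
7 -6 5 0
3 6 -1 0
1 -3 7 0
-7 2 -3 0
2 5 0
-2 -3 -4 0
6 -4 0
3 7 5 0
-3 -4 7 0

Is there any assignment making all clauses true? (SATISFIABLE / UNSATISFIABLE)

Branch on y1: take y1 = True.
The remaining clauses are satisfied by y2 = True, y3 = True, y4 = False, y5 = True, y6 = True, y7 = False.
Every clause has at least one true literal under this assignment.
So y1=1  y2=1  y3=1  y4=0  y5=1  y6=1  y7=0 is a satisfying assignment.

SATISFIABLE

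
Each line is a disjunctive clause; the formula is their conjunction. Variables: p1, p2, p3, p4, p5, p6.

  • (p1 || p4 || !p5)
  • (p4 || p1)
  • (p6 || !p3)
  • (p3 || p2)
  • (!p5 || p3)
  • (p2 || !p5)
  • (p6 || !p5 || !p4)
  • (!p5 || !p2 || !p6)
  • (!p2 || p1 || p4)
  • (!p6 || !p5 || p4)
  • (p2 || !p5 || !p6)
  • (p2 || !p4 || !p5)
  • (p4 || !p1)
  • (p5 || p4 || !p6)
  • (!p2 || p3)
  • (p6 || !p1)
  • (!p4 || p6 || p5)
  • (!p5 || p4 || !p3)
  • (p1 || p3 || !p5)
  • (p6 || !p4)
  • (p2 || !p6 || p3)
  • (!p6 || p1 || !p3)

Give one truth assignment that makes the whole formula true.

p1=True  p2=True  p3=True  p4=True  p5=False  p6=True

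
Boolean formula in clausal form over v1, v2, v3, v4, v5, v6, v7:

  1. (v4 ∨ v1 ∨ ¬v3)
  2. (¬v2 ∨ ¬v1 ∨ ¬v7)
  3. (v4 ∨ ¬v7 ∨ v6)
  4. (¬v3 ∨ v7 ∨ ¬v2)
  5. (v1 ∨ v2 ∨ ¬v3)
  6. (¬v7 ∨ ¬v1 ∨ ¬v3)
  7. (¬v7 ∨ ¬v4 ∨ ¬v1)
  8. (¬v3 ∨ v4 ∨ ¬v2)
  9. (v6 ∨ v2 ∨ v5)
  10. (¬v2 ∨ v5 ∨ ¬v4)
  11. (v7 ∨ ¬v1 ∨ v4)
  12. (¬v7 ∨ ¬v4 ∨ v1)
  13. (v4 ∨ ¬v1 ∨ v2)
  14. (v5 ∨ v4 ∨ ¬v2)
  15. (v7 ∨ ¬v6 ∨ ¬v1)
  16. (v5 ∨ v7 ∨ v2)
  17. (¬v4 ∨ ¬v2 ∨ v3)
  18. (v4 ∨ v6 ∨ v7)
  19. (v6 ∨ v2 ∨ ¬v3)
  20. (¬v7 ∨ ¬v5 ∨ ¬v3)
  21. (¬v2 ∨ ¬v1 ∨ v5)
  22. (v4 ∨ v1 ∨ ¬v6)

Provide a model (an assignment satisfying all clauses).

v1=F  v2=F  v3=F  v4=T  v5=T  v6=T  v7=F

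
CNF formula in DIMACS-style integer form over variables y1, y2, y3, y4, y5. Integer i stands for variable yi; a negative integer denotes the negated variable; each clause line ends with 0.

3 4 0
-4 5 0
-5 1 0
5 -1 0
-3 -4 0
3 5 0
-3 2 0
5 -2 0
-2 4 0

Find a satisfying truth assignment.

y1 = T, y2 = F, y3 = F, y4 = T, y5 = T

Branch on y1: take y1 = True.
  then y5 is forced to True.
Set y2 = False and propagate.
  then y3 is forced to False.
  then y4 is forced to True.
Every clause has at least one true literal under this assignment.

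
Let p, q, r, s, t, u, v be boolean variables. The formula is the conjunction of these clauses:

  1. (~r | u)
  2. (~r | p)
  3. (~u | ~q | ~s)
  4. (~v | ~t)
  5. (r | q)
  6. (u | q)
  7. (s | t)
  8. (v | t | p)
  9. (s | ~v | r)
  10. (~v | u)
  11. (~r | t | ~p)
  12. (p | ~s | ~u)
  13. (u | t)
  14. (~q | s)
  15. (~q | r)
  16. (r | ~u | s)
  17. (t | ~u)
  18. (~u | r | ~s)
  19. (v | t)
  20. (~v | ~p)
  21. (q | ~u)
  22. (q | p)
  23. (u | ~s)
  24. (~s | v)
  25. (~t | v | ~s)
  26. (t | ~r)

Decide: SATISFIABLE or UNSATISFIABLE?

u = True:
  propagation gives t=True, v=False, q=True, s=False; an empty clause results — contradiction.
u = False:
  propagation gives r=False, q=True; an empty clause results — contradiction.
Every branch closes, so no satisfying assignment exists.

UNSATISFIABLE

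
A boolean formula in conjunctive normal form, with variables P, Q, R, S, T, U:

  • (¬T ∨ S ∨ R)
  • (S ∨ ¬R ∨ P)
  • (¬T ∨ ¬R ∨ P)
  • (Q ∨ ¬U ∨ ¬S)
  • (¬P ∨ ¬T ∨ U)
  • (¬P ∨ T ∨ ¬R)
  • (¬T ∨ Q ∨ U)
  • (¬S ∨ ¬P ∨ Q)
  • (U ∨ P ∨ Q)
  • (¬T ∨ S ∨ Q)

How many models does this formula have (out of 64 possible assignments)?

Split on P, then T.
  P=T, T=T: remaining (Q,R,S,U) ∈ {(T,F,T,T); (T,T,F,T); (T,T,T,T)} — 3.
  P=T, T=F: U free; 3 ways for (Q,R,S) × 2^1 = 6.
  P=F, T=T: remaining (Q,R,S,U) ∈ {(T,F,T,F); (T,F,T,T)} — 2.
  P=F, T=F: 7 of the 16 assignments to (Q,R,S,U) work.
Total: 3 + 6 + 2 + 7 = 18.

18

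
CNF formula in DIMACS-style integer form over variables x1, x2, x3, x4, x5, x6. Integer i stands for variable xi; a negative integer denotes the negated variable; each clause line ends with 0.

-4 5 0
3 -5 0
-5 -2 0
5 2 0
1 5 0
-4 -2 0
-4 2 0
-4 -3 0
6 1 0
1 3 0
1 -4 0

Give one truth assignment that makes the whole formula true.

x1 = T, x2 = F, x3 = T, x4 = F, x5 = T, x6 = T

x1 occurs only positively in the remaining clauses — set x1 = True.
x4 occurs only negated in the remaining clauses — set x4 = False.
Try x2 = False.
  then x5 is forced to True.
  then x3 is forced to True.
x6 is now unconstrained; take x6 = True.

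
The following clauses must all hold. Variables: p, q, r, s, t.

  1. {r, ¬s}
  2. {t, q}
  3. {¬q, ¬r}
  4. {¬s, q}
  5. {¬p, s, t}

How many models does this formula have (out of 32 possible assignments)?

7

Satisfying assignments:
  p=0 q=0 r=0 s=0 t=1
  p=0 q=0 r=1 s=0 t=1
  p=0 q=1 r=0 s=0 t=0
  p=0 q=1 r=0 s=0 t=1
  p=1 q=0 r=0 s=0 t=1
  p=1 q=0 r=1 s=0 t=1
  p=1 q=1 r=0 s=0 t=1
That's 7 in total.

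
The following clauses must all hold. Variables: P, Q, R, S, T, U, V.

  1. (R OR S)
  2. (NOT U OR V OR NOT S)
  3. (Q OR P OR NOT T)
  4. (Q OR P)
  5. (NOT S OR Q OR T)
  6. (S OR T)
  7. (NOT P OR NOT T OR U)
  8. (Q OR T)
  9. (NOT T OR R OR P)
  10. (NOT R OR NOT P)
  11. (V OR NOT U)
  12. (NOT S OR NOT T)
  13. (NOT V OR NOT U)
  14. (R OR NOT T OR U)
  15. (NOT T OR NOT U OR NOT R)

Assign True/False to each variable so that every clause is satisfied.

P = 1, Q = 1, R = 0, S = 1, T = 0, U = 0, V = 0

Pure literal: Q appears only positively; assign Q = True.
Set P = True and propagate.
  then R is forced to False.
  then S is forced to True.
  then T is forced to False.
Branch on U: take U = False.
V is now unconstrained; take V = False.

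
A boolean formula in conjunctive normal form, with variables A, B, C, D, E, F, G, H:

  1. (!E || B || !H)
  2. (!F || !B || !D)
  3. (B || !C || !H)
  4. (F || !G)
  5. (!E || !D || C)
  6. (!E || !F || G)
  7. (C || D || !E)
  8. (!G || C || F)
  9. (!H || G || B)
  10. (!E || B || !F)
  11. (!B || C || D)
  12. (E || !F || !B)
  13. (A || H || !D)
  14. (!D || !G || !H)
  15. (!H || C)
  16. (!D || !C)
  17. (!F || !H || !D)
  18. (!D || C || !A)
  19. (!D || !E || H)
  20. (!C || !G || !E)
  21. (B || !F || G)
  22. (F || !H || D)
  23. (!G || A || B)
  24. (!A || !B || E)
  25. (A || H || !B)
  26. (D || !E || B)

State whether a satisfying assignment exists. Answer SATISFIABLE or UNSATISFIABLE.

SATISFIABLE

Try A = True.
Set B = False and propagate.
The remaining clauses are satisfied by C = False, D = False, E = False, F = True, G = True, H = False.
Every clause has at least one true literal under this assignment.
So A = 1, B = 0, C = 0, D = 0, E = 0, F = 1, G = 1, H = 0 is a satisfying assignment.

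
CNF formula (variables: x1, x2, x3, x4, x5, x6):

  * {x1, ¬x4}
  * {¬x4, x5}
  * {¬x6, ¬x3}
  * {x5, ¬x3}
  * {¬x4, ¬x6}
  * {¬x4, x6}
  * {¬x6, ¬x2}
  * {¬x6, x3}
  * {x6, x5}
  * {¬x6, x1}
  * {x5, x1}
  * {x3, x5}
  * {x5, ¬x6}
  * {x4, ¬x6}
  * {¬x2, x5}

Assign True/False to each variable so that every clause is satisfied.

x5 occurs only positively in the remaining clauses — set x5 = True.
Try x1 = False.
  then x4 is forced to False.
  then x6 is forced to False.
x2, x3 are now unconstrained; take x2 = True, x3 = True.

x1=False, x2=True, x3=True, x4=False, x5=True, x6=False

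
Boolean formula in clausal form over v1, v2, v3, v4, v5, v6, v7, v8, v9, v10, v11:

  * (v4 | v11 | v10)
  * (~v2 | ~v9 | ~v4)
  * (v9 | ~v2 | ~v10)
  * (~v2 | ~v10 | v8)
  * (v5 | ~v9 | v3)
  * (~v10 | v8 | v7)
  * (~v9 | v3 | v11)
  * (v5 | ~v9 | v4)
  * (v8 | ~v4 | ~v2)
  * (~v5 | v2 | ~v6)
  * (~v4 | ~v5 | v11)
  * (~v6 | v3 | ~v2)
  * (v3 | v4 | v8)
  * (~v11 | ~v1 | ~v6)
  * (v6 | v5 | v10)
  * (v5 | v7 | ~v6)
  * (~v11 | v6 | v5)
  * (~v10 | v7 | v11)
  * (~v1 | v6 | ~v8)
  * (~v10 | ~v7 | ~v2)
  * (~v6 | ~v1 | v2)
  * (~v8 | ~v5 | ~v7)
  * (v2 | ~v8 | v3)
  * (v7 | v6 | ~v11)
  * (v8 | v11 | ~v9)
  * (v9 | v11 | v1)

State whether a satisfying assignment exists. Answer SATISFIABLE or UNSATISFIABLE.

SATISFIABLE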